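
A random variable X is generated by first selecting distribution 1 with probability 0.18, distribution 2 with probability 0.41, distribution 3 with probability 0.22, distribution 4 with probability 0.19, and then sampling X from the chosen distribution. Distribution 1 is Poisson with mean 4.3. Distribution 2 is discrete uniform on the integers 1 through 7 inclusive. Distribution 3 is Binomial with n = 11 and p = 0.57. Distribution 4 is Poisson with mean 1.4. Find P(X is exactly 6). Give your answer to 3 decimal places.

0.132

Conditional on each component, P(X = 6): 1: 0.119127; 2: 0.142857; 3: 0.232934; 4: 0.00257883.
By total probability, P(X = 6) = 0.18·0.119127 + 0.41·0.142857 + 0.22·0.232934 + 0.19·0.00257883 = 0.13175.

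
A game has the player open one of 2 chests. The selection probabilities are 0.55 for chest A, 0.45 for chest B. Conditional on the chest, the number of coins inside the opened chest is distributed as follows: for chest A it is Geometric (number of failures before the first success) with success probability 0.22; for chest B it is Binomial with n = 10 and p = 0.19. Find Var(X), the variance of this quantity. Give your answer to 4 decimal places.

Per component, A: μ=3.54545, E[X²]=28.686; B: μ=1.9, E[X²]=5.149.
E[X] = 0.55·3.54545 + 0.45·1.9 = 2.805.
E[X²] = 0.55·28.686 + 0.45·5.149 = 18.0943.
Var(X) = E[X²] − (E[X])² = 18.0943 − 7.86803 = 10.2263.

10.2263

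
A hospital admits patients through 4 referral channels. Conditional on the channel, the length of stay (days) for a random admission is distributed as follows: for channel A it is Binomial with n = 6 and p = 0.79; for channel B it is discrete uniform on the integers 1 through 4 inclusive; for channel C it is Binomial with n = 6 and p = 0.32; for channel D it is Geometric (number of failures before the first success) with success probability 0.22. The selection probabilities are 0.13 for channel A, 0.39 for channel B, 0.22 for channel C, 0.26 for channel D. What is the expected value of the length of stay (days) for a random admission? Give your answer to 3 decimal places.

Component means — A: 4.74; B: 2.5; C: 1.92; D: 3.54545.
E[X] = 0.13·4.74 + 0.39·2.5 + 0.22·1.92 + 0.26·3.54545 = 2.93542.

2.935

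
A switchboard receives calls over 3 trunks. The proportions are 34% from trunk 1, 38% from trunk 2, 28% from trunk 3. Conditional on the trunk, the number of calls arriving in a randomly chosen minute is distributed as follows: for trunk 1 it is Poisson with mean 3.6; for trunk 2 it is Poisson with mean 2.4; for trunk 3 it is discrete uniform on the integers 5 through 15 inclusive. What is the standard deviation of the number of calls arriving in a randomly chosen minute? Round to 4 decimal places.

3.8945

Per component, 1: μ=3.6, E[X²]=16.56; 2: μ=2.4, E[X²]=8.16; 3: μ=10, E[X²]=110.
E[X] = 0.34·3.6 + 0.38·2.4 + 0.28·10 = 4.936.
E[X²] = 0.34·16.56 + 0.38·8.16 + 0.28·110 = 39.5312.
Var(X) = E[X²] − (E[X])² = 39.5312 − 24.3641 = 15.1671.
SD(X) = √15.1671 = 3.8945.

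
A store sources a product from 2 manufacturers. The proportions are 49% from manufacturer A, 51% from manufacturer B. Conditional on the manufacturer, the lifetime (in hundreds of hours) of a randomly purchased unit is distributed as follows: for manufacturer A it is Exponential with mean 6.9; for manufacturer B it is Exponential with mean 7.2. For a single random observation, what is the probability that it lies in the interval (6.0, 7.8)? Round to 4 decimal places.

Conditional on each manufacturer, P(6.0 < X < 7.8): A: 0.0962409; B: 0.0961328.
By total probability, P(6.0 < X < 7.8) = 0.49·0.0962409 + 0.51·0.0961328 = 0.0961858.

0.0962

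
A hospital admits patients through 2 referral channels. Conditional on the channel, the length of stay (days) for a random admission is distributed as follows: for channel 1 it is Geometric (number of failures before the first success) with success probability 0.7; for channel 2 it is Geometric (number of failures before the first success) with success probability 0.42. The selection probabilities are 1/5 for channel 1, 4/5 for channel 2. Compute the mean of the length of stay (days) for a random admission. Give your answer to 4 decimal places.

Component means — 1: 0.428571; 2: 1.38095.
E[X] = 0.2·0.428571 + 0.8·1.38095 = 1.19048.

1.1905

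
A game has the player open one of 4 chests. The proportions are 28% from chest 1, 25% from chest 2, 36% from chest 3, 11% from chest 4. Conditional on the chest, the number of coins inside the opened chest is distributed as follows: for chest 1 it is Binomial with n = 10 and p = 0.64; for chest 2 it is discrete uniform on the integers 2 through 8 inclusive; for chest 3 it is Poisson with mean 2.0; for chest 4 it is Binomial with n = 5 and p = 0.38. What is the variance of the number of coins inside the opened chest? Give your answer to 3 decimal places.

Per component, 1: μ=6.4, E[X²]=43.264; 2: μ=5, E[X²]=29; 3: μ=2, E[X²]=6; 4: μ=1.9, E[X²]=4.788.
E[X] = 0.28·6.4 + 0.25·5 + 0.36·2 + 0.11·1.9 = 3.971.
E[X²] = 0.28·43.264 + 0.25·29 + 0.36·6 + 0.11·4.788 = 22.0506.
Var(X) = E[X²] − (E[X])² = 22.0506 − 15.7688 = 6.28176.

6.282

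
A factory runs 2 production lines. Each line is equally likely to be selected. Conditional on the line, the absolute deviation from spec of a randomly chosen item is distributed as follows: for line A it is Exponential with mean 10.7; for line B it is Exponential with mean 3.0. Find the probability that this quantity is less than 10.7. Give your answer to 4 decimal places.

0.8019

Conditional on each line, P(X < 10.7): A: 0.632121; B: 0.97175.
By total probability, P(X < 10.7) = 0.5·0.632121 + 0.5·0.97175 = 0.801935.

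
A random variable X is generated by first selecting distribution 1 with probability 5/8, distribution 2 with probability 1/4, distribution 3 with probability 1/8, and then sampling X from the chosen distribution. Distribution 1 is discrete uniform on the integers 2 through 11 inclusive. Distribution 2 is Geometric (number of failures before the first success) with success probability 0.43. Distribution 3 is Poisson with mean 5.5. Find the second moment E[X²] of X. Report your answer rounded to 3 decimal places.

For each component E[X²] = Var + (mean)², giving 1: 50.5; 2: 4.83991; 3: 35.75.
Overall E[X²] = 0.625·50.5 + 0.25·4.83991 + 0.125·35.75 = 37.2412.

37.241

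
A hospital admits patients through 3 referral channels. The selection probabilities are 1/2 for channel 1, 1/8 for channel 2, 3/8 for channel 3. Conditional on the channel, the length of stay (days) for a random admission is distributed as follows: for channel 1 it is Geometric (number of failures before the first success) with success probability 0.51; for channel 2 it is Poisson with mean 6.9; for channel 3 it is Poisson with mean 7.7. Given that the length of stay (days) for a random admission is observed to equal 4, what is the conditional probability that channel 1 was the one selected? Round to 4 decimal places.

0.2856

Likelihoods P(X=4 | ·): 1: 0.0294005; 2: 0.0951816; 3: 0.0663261.
Posterior ∝ prior × likelihood. Numerator for 1: 0.5·0.0294005 = 0.0147002.
Normalizing constant: 0.5·0.0294005 + 0.125·0.0951816 + 0.375·0.0663261 = 0.0514702.
P(1 | observation) = 0.0147002 / 0.0514702 = 0.285607.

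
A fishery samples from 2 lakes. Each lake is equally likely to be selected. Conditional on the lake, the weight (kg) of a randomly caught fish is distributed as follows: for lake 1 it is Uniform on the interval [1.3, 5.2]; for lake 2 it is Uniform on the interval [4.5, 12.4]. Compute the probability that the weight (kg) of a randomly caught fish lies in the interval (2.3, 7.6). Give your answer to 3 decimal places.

0.568

Conditional on each lake, P(2.3 < X < 7.6): 1: 0.74359; 2: 0.392405.
By total probability, P(2.3 < X < 7.6) = 0.5·0.74359 + 0.5·0.392405 = 0.567997.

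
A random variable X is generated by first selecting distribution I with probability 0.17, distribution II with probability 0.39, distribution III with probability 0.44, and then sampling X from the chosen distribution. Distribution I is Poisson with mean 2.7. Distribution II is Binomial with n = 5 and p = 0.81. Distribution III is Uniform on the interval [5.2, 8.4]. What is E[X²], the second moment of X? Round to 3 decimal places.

29.116

For each component E[X²] = Var + (mean)², giving I: 9.99; II: 17.172; III: 47.0933.
Overall E[X²] = 0.17·9.99 + 0.39·17.172 + 0.44·47.0933 = 29.1164.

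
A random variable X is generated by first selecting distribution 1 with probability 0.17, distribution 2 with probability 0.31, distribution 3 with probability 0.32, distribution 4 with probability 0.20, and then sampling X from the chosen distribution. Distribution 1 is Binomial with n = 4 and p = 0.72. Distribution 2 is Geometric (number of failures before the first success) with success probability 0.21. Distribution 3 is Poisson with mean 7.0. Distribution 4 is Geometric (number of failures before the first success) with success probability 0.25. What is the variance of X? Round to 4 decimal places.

Per component, 1: μ=2.88, E[X²]=9.1008; 2: μ=3.7619, E[X²]=32.0658; 3: μ=7, E[X²]=56; 4: μ=3, E[X²]=21.
E[X] = 0.17·2.88 + 0.31·3.7619 + 0.32·7 + 0.2·3 = 4.49579.
E[X²] = 0.17·9.1008 + 0.31·32.0658 + 0.32·56 + 0.2·21 = 33.6075.
Var(X) = E[X²] − (E[X])² = 33.6075 − 20.2121 = 13.3954.

13.3954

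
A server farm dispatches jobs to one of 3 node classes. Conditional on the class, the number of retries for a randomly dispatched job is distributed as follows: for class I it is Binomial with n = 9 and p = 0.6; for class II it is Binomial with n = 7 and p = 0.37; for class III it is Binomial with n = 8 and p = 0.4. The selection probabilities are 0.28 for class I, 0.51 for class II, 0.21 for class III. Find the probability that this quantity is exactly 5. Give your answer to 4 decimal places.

Conditional on each class, P(X = 5): I: 0.250823; II: 0.0577975; III: 0.123863.
By total probability, P(X = 5) = 0.28·0.250823 + 0.51·0.0577975 + 0.21·0.123863 = 0.125718.

0.1257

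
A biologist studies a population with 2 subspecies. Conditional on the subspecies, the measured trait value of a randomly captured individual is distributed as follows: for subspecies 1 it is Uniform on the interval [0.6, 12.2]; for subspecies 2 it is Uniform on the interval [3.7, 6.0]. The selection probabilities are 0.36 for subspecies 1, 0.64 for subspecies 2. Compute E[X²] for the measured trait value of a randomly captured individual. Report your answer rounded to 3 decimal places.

34.119

For each component E[X²] = Var + (mean)², giving 1: 52.1733; 2: 23.9633.
Overall E[X²] = 0.36·52.1733 + 0.64·23.9633 = 34.1189.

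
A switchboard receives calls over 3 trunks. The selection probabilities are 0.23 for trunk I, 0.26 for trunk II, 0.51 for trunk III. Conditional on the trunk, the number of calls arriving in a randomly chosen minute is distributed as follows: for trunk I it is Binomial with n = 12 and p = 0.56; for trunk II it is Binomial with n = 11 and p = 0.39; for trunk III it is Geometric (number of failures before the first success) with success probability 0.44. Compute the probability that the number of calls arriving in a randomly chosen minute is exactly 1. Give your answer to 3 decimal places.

0.134

Conditional on each trunk, P(X = 1): I: 0.000804172; II: 0.0306024; III: 0.2464.
By total probability, P(X = 1) = 0.23·0.000804172 + 0.26·0.0306024 + 0.51·0.2464 = 0.133806.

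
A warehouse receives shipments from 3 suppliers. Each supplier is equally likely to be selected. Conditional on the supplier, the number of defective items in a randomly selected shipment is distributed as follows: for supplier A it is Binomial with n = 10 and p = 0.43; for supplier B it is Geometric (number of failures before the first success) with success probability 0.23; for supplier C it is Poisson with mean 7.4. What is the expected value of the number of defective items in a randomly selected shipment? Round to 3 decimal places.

5.016

Component means — A: 4.3; B: 3.34783; C: 7.4.
E[X] = 0.333333·4.3 + 0.333333·3.34783 + 0.333333·7.4 = 5.01594.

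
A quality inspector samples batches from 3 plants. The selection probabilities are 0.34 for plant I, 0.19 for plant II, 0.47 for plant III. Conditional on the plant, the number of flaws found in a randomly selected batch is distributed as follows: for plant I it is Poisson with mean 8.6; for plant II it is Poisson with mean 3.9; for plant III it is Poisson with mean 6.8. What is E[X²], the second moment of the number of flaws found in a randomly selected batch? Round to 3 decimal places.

For each component E[X²] = Var + (mean)², giving I: 82.56; II: 19.11; III: 53.04.
Overall E[X²] = 0.34·82.56 + 0.19·19.11 + 0.47·53.04 = 56.6301.

56.630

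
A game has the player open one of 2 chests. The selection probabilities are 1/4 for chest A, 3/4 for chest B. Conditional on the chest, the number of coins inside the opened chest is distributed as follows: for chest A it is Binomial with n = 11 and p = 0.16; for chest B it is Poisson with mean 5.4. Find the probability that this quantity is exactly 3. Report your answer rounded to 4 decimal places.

0.1308

Conditional on each chest, P(X = 3): A: 0.167524; B: 0.118533.
By total probability, P(X = 3) = 0.25·0.167524 + 0.75·0.118533 = 0.130781.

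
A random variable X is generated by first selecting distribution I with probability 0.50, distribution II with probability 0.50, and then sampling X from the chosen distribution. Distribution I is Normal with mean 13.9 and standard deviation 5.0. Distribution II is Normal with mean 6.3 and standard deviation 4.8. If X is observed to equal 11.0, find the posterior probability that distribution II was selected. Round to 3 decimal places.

0.433

Likelihoods f(11.0 | ·): I: 0.067436; II: 0.0514606.
Posterior ∝ prior × likelihood. Numerator for II: 0.5·0.0514606 = 0.0257303.
Normalizing constant: 0.5·0.067436 + 0.5·0.0514606 = 0.0594483.
P(II | observation) = 0.0257303 / 0.0594483 = 0.432818.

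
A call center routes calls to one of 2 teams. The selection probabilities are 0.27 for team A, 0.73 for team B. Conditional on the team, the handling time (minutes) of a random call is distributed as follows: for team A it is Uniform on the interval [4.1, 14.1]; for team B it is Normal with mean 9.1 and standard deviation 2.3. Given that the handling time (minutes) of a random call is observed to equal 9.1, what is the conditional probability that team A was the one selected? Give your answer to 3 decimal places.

0.176

Likelihoods f(9.1 | ·): A: 0.1; B: 0.173453.
Posterior ∝ prior × likelihood. Numerator for A: 0.27·0.1 = 0.027.
Normalizing constant: 0.27·0.1 + 0.73·0.173453 = 0.153621.
P(A | observation) = 0.027 / 0.153621 = 0.175757.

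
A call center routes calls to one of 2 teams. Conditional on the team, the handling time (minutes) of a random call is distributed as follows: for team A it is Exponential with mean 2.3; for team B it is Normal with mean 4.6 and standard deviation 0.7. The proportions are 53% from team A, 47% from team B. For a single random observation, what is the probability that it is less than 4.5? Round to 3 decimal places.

0.663

Conditional on each team, P(X < 4.5): A: 0.858651; B: 0.443202.
By total probability, P(X < 4.5) = 0.53·0.858651 + 0.47·0.443202 = 0.66339.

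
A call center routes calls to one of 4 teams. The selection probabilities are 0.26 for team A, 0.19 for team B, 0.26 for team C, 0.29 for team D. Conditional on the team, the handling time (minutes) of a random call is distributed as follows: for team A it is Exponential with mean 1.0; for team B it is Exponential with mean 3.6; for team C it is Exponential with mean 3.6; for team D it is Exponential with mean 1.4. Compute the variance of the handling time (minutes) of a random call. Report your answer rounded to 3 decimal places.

Per component, A: μ=1, E[X²]=2; B: μ=3.6, E[X²]=25.92; C: μ=3.6, E[X²]=25.92; D: μ=1.4, E[X²]=3.92.
E[X] = 0.26·1 + 0.19·3.6 + 0.26·3.6 + 0.29·1.4 = 2.286.
E[X²] = 0.26·2 + 0.19·25.92 + 0.26·25.92 + 0.29·3.92 = 13.3208.
Var(X) = E[X²] − (E[X])² = 13.3208 − 5.2258 = 8.095.

8.095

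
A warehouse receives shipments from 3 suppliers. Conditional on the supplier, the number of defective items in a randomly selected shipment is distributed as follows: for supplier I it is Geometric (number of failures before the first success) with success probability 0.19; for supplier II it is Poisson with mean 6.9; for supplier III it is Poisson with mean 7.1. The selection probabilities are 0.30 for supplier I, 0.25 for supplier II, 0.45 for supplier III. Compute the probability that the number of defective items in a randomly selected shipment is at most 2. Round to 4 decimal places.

0.1609

Conditional on each supplier, P(X ≤ 2): I: 0.468559; II: 0.0319518; III: 0.0274801.
By total probability, P(X ≤ 2) = 0.3·0.468559 + 0.25·0.0319518 + 0.45·0.0274801 = 0.160922.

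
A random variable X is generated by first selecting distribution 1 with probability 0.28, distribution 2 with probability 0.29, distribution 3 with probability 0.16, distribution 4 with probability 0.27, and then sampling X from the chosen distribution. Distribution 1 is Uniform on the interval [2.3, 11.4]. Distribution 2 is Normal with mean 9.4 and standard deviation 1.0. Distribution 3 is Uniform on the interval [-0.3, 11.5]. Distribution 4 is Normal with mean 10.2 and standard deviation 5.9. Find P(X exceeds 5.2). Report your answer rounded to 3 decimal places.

Conditional on each component, P(X > 5.2): 1: 0.681319; 2: 0.999987; 3: 0.533898; 4: 0.80163.
By total probability, P(X > 5.2) = 0.28·0.681319 + 0.29·0.999987 + 0.16·0.533898 + 0.27·0.80163 = 0.782629.

0.783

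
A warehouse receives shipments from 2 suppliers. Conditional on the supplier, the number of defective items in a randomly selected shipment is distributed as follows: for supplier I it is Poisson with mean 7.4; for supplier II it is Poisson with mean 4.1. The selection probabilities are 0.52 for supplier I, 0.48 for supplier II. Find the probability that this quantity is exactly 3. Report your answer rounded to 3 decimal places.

0.113

Conditional on each supplier, P(X = 3): I: 0.0412824; II: 0.190368.
By total probability, P(X = 3) = 0.52·0.0412824 + 0.48·0.190368 = 0.112843.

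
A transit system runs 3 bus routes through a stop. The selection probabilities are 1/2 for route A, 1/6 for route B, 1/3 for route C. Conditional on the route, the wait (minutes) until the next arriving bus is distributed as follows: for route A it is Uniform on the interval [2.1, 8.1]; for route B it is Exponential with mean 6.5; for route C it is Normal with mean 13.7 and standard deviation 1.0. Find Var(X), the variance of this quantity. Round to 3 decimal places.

24.245

Per component, A: μ=5.1, E[X²]=29.01; B: μ=6.5, E[X²]=84.5; C: μ=13.7, E[X²]=188.69.
E[X] = 0.5·5.1 + 0.166667·6.5 + 0.333333·13.7 = 8.2.
E[X²] = 0.5·29.01 + 0.166667·84.5 + 0.333333·188.69 = 91.485.
Var(X) = E[X²] − (E[X])² = 91.485 − 67.24 = 24.245.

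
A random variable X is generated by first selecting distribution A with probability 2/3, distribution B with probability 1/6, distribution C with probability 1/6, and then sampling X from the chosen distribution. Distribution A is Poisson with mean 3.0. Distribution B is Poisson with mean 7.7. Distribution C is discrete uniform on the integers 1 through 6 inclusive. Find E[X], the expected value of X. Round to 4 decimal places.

Component means — A: 3; B: 7.7; C: 3.5.
E[X] = 0.666667·3 + 0.166667·7.7 + 0.166667·3.5 = 3.86667.

3.8667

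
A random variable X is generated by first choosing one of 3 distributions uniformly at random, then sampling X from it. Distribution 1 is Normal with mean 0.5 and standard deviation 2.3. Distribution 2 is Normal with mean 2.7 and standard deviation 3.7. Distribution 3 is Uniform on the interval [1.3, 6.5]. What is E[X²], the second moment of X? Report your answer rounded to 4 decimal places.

For each component E[X²] = Var + (mean)², giving 1: 5.54; 2: 20.98; 3: 17.4633.
Overall E[X²] = 0.333333·5.54 + 0.333333·20.98 + 0.333333·17.4633 = 14.6611.

14.6611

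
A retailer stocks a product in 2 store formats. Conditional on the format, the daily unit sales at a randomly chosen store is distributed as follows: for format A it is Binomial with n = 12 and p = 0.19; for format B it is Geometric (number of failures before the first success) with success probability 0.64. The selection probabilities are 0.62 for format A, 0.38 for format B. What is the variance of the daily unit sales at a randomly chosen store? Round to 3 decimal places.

Per component, A: μ=2.28, E[X²]=7.0452; B: μ=0.5625, E[X²]=1.19531.
E[X] = 0.62·2.28 + 0.38·0.5625 = 1.62735.
E[X²] = 0.62·7.0452 + 0.38·1.19531 = 4.82224.
Var(X) = E[X²] − (E[X])² = 4.82224 − 2.64827 = 2.17397.

2.174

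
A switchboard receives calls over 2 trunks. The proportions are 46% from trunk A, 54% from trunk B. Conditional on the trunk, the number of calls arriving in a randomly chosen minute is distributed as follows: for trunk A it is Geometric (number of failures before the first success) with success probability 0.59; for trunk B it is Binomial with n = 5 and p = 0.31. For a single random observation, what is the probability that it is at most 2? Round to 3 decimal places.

Conditional on each trunk, P(X ≤ 2): A: 0.931079; B: 0.823441.
By total probability, P(X ≤ 2) = 0.46·0.931079 + 0.54·0.823441 = 0.872954.

0.873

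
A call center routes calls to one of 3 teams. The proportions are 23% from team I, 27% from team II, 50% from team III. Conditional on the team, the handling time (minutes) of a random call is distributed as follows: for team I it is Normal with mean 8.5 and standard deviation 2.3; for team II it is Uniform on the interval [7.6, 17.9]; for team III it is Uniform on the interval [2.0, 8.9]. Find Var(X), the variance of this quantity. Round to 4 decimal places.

Per component, I: μ=8.5, E[X²]=77.54; II: μ=12.75, E[X²]=171.403; III: μ=5.45, E[X²]=33.67.
E[X] = 0.23·8.5 + 0.27·12.75 + 0.5·5.45 = 8.1225.
E[X²] = 0.23·77.54 + 0.27·171.403 + 0.5·33.67 = 80.9481.
Var(X) = E[X²] − (E[X])² = 80.9481 − 65.975 = 14.9731.

14.9731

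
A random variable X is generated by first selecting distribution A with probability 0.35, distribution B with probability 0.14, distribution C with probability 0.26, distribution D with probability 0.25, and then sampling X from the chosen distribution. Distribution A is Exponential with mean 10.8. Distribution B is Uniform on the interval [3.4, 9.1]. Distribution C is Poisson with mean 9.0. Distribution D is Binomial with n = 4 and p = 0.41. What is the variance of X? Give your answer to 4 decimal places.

56.9761

Per component, A: μ=10.8, E[X²]=233.28; B: μ=6.25, E[X²]=41.77; C: μ=9, E[X²]=90; D: μ=1.64, E[X²]=3.6572.
E[X] = 0.35·10.8 + 0.14·6.25 + 0.26·9 + 0.25·1.64 = 7.405.
E[X²] = 0.35·233.28 + 0.14·41.77 + 0.26·90 + 0.25·3.6572 = 111.81.
Var(X) = E[X²] − (E[X])² = 111.81 − 54.834 = 56.9761.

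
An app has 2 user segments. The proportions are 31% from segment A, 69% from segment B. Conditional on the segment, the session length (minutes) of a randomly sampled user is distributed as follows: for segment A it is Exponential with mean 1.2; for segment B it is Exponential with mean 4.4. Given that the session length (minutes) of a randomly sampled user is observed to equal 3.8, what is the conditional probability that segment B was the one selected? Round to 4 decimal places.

0.8586

Likelihoods f(3.8 | ·): A: 0.0351199; B: 0.0958241.
Posterior ∝ prior × likelihood. Numerator for B: 0.69·0.0958241 = 0.0661186.
Normalizing constant: 0.31·0.0351199 + 0.69·0.0958241 = 0.0770058.
P(B | observation) = 0.0661186 / 0.0770058 = 0.858619.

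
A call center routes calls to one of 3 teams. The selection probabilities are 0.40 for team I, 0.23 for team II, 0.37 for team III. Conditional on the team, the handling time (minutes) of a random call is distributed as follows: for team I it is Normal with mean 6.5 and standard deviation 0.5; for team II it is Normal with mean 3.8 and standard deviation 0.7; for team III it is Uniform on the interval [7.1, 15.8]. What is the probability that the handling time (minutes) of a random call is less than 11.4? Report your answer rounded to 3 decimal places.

0.813

Conditional on each team, P(X < 11.4): I: 1; II: 1; III: 0.494253.
By total probability, P(X < 11.4) = 0.4·1 + 0.23·1 + 0.37·0.494253 = 0.812874.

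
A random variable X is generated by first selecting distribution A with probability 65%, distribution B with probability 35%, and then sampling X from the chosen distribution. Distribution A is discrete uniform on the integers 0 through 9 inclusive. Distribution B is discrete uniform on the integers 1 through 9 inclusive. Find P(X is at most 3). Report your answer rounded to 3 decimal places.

Conditional on each component, P(X ≤ 3): A: 0.4; B: 0.333333.
By total probability, P(X ≤ 3) = 0.65·0.4 + 0.35·0.333333 = 0.376667.

0.377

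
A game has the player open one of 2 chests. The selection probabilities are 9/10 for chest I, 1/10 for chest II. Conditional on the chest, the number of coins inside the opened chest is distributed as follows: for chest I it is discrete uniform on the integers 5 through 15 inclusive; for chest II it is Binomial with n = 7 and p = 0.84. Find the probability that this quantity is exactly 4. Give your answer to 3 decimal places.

Conditional on each chest, P(X = 4): I: 0; II: 0.0713748.
By total probability, P(X = 4) = 0.9·0 + 0.1·0.0713748 = 0.00713748.

0.007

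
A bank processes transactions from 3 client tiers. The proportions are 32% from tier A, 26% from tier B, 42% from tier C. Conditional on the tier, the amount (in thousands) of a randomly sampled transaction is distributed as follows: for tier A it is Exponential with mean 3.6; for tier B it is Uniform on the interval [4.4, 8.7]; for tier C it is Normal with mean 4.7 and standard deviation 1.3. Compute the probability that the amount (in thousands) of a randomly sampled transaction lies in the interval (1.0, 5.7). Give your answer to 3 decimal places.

0.582

Conditional on each tier, P(1.0 < X < 5.7): A: 0.552175; B: 0.302326; C: 0.776909.
By total probability, P(1.0 < X < 5.7) = 0.32·0.552175 + 0.26·0.302326 + 0.42·0.776909 = 0.581603.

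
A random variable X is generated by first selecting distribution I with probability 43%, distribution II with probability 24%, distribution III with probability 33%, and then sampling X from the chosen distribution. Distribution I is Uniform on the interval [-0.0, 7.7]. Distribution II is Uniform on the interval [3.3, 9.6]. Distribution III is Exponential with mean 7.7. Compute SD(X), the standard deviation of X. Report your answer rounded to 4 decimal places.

5.0407

Per component, I: μ=3.85, E[X²]=19.7633; II: μ=6.45, E[X²]=44.91; III: μ=7.7, E[X²]=118.58.
E[X] = 0.43·3.85 + 0.24·6.45 + 0.33·7.7 = 5.7445.
E[X²] = 0.43·19.7633 + 0.24·44.91 + 0.33·118.58 = 58.408.
Var(X) = E[X²] − (E[X])² = 58.408 − 32.9993 = 25.4088.
SD(X) = √25.4088 = 5.04071.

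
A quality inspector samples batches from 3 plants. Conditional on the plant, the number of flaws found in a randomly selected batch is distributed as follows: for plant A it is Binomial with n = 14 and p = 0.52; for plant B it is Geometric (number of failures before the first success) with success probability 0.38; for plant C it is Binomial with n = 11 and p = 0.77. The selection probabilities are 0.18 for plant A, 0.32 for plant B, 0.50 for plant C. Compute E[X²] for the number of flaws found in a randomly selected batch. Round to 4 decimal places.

49.2390

For each component E[X²] = Var + (mean)², giving A: 56.4928; B: 6.95568; C: 73.689.
Overall E[X²] = 0.18·56.4928 + 0.32·6.95568 + 0.5·73.689 = 49.239.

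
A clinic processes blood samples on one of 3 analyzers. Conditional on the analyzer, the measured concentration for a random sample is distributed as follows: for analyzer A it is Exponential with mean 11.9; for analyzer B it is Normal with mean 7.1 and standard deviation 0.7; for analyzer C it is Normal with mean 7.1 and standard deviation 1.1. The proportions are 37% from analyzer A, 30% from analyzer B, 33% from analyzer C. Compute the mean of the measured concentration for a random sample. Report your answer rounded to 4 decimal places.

8.8760

Component means — A: 11.9; B: 7.1; C: 7.1.
E[X] = 0.37·11.9 + 0.3·7.1 + 0.33·7.1 = 8.876.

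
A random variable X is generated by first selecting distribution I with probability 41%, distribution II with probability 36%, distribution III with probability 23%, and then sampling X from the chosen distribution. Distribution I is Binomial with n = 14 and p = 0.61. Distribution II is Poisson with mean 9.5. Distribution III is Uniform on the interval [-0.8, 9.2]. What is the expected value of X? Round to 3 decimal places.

7.887

Component means — I: 8.54; II: 9.5; III: 4.2.
E[X] = 0.41·8.54 + 0.36·9.5 + 0.23·4.2 = 7.8874.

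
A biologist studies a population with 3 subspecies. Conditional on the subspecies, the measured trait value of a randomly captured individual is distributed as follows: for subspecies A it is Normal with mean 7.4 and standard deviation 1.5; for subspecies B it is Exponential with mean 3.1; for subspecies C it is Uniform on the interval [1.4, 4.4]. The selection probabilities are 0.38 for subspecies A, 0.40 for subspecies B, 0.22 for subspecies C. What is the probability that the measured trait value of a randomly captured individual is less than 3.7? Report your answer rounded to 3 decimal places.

Conditional on each subspecies, P(X < 3.7): A: 0.00681886; B: 0.696856; C: 0.766667.
By total probability, P(X < 3.7) = 0.38·0.00681886 + 0.4·0.696856 + 0.22·0.766667 = 0.45.

0.450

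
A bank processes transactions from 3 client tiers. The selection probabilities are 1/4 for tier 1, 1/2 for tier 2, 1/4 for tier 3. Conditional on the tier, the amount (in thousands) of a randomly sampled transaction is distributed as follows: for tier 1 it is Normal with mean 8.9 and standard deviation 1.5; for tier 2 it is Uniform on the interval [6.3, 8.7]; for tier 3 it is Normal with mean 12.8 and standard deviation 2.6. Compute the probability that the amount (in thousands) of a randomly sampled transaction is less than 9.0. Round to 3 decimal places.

Conditional on each tier, P(X < 9.0): 1: 0.526576; 2: 1; 3: 0.0719339.
By total probability, P(X < 9.0) = 0.25·0.526576 + 0.5·1 + 0.25·0.0719339 = 0.649628.

0.650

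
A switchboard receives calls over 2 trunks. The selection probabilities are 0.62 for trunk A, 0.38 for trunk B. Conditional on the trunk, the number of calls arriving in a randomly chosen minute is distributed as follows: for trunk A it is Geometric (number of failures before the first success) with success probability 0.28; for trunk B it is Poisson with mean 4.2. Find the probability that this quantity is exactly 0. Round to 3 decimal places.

0.179

Conditional on each trunk, P(X = 0): A: 0.28; B: 0.0149956.
By total probability, P(X = 0) = 0.62·0.28 + 0.38·0.0149956 = 0.179298.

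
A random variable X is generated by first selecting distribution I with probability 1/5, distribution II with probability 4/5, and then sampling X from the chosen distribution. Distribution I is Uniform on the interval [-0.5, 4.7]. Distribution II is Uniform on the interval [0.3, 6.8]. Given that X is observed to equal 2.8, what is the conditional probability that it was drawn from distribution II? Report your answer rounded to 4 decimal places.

Likelihoods f(2.8 | ·): I: 0.192308; II: 0.153846.
Posterior ∝ prior × likelihood. Numerator for II: 0.8·0.153846 = 0.123077.
Normalizing constant: 0.2·0.192308 + 0.8·0.153846 = 0.161538.
P(II | observation) = 0.123077 / 0.161538 = 0.761905.

0.7619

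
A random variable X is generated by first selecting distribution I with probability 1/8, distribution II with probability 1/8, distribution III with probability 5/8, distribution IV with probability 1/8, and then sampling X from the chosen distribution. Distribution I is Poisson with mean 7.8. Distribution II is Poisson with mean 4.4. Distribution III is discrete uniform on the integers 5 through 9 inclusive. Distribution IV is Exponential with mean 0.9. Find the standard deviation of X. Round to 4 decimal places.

Per component, I: μ=7.8, E[X²]=68.64; II: μ=4.4, E[X²]=23.76; III: μ=7, E[X²]=51; IV: μ=0.9, E[X²]=1.62.
E[X] = 0.125·7.8 + 0.125·4.4 + 0.625·7 + 0.125·0.9 = 6.0125.
E[X²] = 0.125·68.64 + 0.125·23.76 + 0.625·51 + 0.125·1.62 = 43.6275.
Var(X) = E[X²] − (E[X])² = 43.6275 − 36.1502 = 7.47734.
SD(X) = √7.47734 = 2.73447.

2.7345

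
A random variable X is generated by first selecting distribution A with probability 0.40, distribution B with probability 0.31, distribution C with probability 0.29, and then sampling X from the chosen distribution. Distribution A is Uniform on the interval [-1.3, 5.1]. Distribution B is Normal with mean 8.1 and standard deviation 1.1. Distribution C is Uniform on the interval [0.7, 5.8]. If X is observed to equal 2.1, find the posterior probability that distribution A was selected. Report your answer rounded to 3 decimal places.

Likelihoods f(2.1 | ·): A: 0.15625; B: 1.25585e-07; C: 0.196078.
Posterior ∝ prior × likelihood. Numerator for A: 0.4·0.15625 = 0.0625.
Normalizing constant: 0.4·0.15625 + 0.31·1.25585e-07 + 0.29·0.196078 = 0.119363.
P(A | observation) = 0.0625 / 0.119363 = 0.523614.

0.524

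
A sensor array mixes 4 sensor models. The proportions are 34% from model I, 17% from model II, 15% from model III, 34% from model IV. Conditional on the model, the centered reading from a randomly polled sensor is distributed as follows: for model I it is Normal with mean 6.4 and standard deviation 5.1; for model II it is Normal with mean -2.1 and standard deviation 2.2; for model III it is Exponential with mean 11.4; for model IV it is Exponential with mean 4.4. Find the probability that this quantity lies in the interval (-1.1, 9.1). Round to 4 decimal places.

0.6493

Conditional on each model, P(-1.1 < X < 9.1): I: 0.631039; II: 0.324718; III: 0.549882; IV: 0.873585.
By total probability, P(-1.1 < X < 9.1) = 0.34·0.631039 + 0.17·0.324718 + 0.15·0.549882 + 0.34·0.873585 = 0.649256.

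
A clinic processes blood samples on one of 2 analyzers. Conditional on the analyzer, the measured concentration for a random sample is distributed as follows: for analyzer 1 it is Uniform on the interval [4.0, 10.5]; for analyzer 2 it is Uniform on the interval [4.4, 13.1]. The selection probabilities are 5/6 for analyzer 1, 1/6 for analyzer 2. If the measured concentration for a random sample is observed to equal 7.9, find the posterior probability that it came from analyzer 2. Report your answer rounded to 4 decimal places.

Likelihoods f(7.9 | ·): 1: 0.153846; 2: 0.114943.
Posterior ∝ prior × likelihood. Numerator for 2: 0.166667·0.114943 = 0.0191571.
Normalizing constant: 0.833333·0.153846 + 0.166667·0.114943 = 0.147362.
P(2 | observation) = 0.0191571 / 0.147362 = 0.13.

0.1300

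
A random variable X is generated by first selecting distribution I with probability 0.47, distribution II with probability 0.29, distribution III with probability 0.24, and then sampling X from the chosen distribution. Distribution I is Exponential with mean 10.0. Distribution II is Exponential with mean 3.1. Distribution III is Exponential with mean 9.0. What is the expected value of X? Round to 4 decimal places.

7.7590

Component means — I: 10; II: 3.1; III: 9.
E[X] = 0.47·10 + 0.29·3.1 + 0.24·9 = 7.759.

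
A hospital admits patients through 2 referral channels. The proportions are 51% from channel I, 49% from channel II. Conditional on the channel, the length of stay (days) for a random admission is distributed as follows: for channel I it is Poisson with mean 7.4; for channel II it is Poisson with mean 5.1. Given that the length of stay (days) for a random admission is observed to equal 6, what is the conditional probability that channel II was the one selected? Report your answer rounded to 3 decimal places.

Likelihoods P(X=6 | ·): I: 0.139405; II: 0.149.
Posterior ∝ prior × likelihood. Numerator for II: 0.49·0.149 = 0.0730101.
Normalizing constant: 0.51·0.139405 + 0.49·0.149 = 0.144107.
P(II | observation) = 0.0730101 / 0.144107 = 0.506639.

0.507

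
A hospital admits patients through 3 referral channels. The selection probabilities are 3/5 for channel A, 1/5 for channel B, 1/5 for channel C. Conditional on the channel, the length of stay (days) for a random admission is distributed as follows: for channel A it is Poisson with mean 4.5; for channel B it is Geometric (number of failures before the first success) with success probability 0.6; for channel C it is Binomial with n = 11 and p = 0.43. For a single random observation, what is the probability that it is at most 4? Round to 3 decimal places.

Conditional on each channel, P(X ≤ 4): A: 0.532104; B: 0.98976; C: 0.450511.
By total probability, P(X ≤ 4) = 0.6·0.532104 + 0.2·0.98976 + 0.2·0.450511 = 0.607316.

0.607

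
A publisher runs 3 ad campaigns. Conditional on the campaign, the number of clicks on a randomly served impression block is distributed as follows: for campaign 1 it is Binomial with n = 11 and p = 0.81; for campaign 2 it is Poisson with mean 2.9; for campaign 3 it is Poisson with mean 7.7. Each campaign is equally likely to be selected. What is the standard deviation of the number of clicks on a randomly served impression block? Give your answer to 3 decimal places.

3.291

Per component, 1: μ=8.91, E[X²]=81.081; 2: μ=2.9, E[X²]=11.31; 3: μ=7.7, E[X²]=66.99.
E[X] = 0.333333·8.91 + 0.333333·2.9 + 0.333333·7.7 = 6.50333.
E[X²] = 0.333333·81.081 + 0.333333·11.31 + 0.333333·66.99 = 53.127.
Var(X) = E[X²] − (E[X])² = 53.127 − 42.2933 = 10.8337.
SD(X) = √10.8337 = 3.29145.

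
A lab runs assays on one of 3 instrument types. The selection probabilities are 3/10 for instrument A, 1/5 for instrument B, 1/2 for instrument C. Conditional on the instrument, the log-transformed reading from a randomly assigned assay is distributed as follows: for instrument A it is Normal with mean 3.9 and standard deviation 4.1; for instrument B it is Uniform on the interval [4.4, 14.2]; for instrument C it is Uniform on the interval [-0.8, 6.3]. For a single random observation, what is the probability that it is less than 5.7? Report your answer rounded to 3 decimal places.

0.685

Conditional on each instrument, P(X < 5.7): A: 0.669678; B: 0.132653; C: 0.915493.
By total probability, P(X < 5.7) = 0.3·0.669678 + 0.2·0.132653 + 0.5·0.915493 = 0.685181.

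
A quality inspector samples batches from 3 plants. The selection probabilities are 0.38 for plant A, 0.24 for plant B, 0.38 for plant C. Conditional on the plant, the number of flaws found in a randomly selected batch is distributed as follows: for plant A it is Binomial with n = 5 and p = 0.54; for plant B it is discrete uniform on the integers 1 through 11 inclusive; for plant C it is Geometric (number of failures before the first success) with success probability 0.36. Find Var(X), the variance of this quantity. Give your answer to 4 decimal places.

Per component, A: μ=2.7, E[X²]=8.532; B: μ=6, E[X²]=46; C: μ=1.77778, E[X²]=8.09877.
E[X] = 0.38·2.7 + 0.24·6 + 0.38·1.77778 = 3.14156.
E[X²] = 0.38·8.532 + 0.24·46 + 0.38·8.09877 = 17.3597.
Var(X) = E[X²] − (E[X])² = 17.3597 − 9.86937 = 7.49032.

7.4903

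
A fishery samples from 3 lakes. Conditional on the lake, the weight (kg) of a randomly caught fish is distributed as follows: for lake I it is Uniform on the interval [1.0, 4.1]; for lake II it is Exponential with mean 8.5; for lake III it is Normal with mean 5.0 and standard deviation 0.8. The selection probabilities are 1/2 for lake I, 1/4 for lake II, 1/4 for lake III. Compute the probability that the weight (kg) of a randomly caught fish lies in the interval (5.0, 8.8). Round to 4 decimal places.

Conditional on each lake, P(5.0 < X < 8.8): I: 0; II: 0.200184; III: 0.499999.
By total probability, P(5.0 < X < 8.8) = 0.5·0 + 0.25·0.200184 + 0.25·0.499999 = 0.175046.

0.1750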